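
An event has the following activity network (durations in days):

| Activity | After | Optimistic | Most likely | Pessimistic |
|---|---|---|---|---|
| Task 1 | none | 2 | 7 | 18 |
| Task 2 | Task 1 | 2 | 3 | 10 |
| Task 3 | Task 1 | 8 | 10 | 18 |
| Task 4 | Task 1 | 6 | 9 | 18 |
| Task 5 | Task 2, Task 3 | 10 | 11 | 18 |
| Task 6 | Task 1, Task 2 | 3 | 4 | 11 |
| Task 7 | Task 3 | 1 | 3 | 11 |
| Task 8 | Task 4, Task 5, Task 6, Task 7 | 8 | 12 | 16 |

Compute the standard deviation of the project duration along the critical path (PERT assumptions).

te_Task 1 = (2 + 4·7 + 18)/6 = 48/6 = 8; σ²_Task 1 = ((18−2)/6)² = 7.111
te_Task 2 = (2 + 4·3 + 10)/6 = 24/6 = 4; σ²_Task 2 = ((10−2)/6)² = 1.778
te_Task 3 = (8 + 4·10 + 18)/6 = 66/6 = 11; σ²_Task 3 = ((18−8)/6)² = 2.778
te_Task 4 = (6 + 4·9 + 18)/6 = 60/6 = 10; σ²_Task 4 = ((18−6)/6)² = 4.000
te_Task 5 = (10 + 4·11 + 18)/6 = 72/6 = 12; σ²_Task 5 = ((18−10)/6)² = 1.778
te_Task 6 = (3 + 4·4 + 11)/6 = 30/6 = 5; σ²_Task 6 = ((11−3)/6)² = 1.778
te_Task 7 = (1 + 4·3 + 11)/6 = 24/6 = 4; σ²_Task 7 = ((11−1)/6)² = 2.778
te_Task 8 = (8 + 4·12 + 16)/6 = 72/6 = 12; σ²_Task 8 = ((16−8)/6)² = 1.778

Forward pass:
ES_Task 1 = 0; EF_Task 1 = 8
ES_Task 2 = 8; EF_Task 2 = 8+4 = 12
ES_Task 3 = 8; EF_Task 3 = 8+11 = 19
ES_Task 4 = 8; EF_Task 4 = 8+10 = 18
ES_Task 5 = max(EF_Task 2=12, EF_Task 3=19) = 19; EF_Task 5 = 19+12 = 31
ES_Task 6 = max(EF_Task 1=8, EF_Task 2=12) = 12; EF_Task 6 = 12+5 = 17
ES_Task 7 = 19; EF_Task 7 = 19+4 = 23
ES_Task 8 = max(EF_Task 4=18, EF_Task 5=31, EF_Task 6=17, EF_Task 7=23) = 31; EF_Task 8 = 31+12 = 43
Expected project duration μ = 43 days. Critical path: Task 1 → Task 3 → Task 5 → Task 8.

Variance along critical path = 7.111 + 2.778 + 1.778 + 1.778 = 13.444
σ = √13.444 = 3.667 days

3.67 days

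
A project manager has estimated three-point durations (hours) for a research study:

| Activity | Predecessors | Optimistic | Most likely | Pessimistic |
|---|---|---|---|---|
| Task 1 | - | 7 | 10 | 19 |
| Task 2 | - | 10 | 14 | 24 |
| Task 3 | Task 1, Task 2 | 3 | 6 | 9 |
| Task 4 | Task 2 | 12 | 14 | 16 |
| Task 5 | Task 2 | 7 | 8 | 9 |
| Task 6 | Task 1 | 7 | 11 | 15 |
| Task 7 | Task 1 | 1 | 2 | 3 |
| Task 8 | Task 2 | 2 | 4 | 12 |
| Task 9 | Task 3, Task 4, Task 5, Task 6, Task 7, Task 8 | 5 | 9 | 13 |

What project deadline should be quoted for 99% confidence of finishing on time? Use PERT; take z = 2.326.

te_Task 1 = (7 + 4·10 + 19)/6 = 66/6 = 11; σ²_Task 1 = ((19−7)/6)² = 4.000
te_Task 2 = (10 + 4·14 + 24)/6 = 90/6 = 15; σ²_Task 2 = ((24−10)/6)² = 5.444
te_Task 3 = (3 + 4·6 + 9)/6 = 36/6 = 6; σ²_Task 3 = ((9−3)/6)² = 1.000
te_Task 4 = (12 + 4·14 + 16)/6 = 84/6 = 14; σ²_Task 4 = ((16−12)/6)² = 0.444
te_Task 5 = (7 + 4·8 + 9)/6 = 48/6 = 8; σ²_Task 5 = ((9−7)/6)² = 0.111
te_Task 6 = (7 + 4·11 + 15)/6 = 66/6 = 11; σ²_Task 6 = ((15−7)/6)² = 1.778
te_Task 7 = (1 + 4·2 + 3)/6 = 12/6 = 2; σ²_Task 7 = ((3−1)/6)² = 0.111
te_Task 8 = (2 + 4·4 + 12)/6 = 30/6 = 5; σ²_Task 8 = ((12−2)/6)² = 2.778
te_Task 9 = (5 + 4·9 + 13)/6 = 54/6 = 9; σ²_Task 9 = ((13−5)/6)² = 1.778

Forward pass:
ES_Task 1 = 0; EF_Task 1 = 11
ES_Task 2 = 0; EF_Task 2 = 15
ES_Task 3 = max(EF_Task 1=11, EF_Task 2=15) = 15; EF_Task 3 = 15+6 = 21
ES_Task 4 = 15; EF_Task 4 = 15+14 = 29
ES_Task 5 = 15; EF_Task 5 = 15+8 = 23
ES_Task 6 = 11; EF_Task 6 = 11+11 = 22
ES_Task 7 = 11; EF_Task 7 = 11+2 = 13
ES_Task 8 = 15; EF_Task 8 = 15+5 = 20
ES_Task 9 = max(EF_Task 3=21, EF_Task 4=29, EF_Task 5=23, EF_Task 6=22, EF_Task 7=13, EF_Task 8=20) = 29; EF_Task 9 = 29+9 = 38
Expected project duration μ = 38 hours. Critical path: Task 2 → Task 4 → Task 9.

Variance along critical path = 5.444 + 0.444 + 1.778 = 7.667; σ = 2.769 hours.
D = μ + z·σ = 38 + 2.326·2.769 = 44.4 hours

44.4 hours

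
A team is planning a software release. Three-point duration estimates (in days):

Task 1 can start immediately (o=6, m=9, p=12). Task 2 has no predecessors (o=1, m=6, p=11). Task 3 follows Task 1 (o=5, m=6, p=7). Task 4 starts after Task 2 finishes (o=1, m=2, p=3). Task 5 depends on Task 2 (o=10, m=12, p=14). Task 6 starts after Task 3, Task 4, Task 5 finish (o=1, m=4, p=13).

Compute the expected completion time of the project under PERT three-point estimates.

te_Task 1 = (6 + 4·9 + 12)/6 = 54/6 = 9
te_Task 2 = (1 + 4·6 + 11)/6 = 36/6 = 6
te_Task 3 = (5 + 4·6 + 7)/6 = 36/6 = 6
te_Task 4 = (1 + 4·2 + 3)/6 = 12/6 = 2
te_Task 5 = (10 + 4·12 + 14)/6 = 72/6 = 12
te_Task 6 = (1 + 4·4 + 13)/6 = 30/6 = 5

Forward pass:
ES_Task 1 = 0; EF_Task 1 = 9
ES_Task 2 = 0; EF_Task 2 = 6
ES_Task 3 = 9; EF_Task 3 = 9+6 = 15
ES_Task 4 = 6; EF_Task 4 = 6+2 = 8
ES_Task 5 = 6; EF_Task 5 = 6+12 = 18
ES_Task 6 = max(EF_Task 3=15, EF_Task 4=8, EF_Task 5=18) = 18; EF_Task 6 = 18+5 = 23
Expected project duration μ = 23 days. Critical path: Task 2 → Task 5 → Task 6.

23 days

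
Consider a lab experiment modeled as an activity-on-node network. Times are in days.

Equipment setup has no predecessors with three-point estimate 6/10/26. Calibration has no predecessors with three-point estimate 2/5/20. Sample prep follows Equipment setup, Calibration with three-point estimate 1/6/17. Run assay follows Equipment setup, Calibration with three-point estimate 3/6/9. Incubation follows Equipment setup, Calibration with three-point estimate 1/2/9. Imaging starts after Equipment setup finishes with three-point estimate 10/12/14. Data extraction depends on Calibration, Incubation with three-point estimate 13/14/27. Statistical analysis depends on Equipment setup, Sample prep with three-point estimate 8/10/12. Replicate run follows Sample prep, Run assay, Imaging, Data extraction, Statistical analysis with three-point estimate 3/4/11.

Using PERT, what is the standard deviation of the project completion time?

te_Equipment setup = (6 + 4·10 + 26)/6 = 72/6 = 12; σ²_Equipment setup = ((26−6)/6)² = 11.111
te_Calibration = (2 + 4·5 + 20)/6 = 42/6 = 7; σ²_Calibration = ((20−2)/6)² = 9.000
te_Sample prep = (1 + 4·6 + 17)/6 = 42/6 = 7; σ²_Sample prep = ((17−1)/6)² = 7.111
te_Run assay = (3 + 4·6 + 9)/6 = 36/6 = 6; σ²_Run assay = ((9−3)/6)² = 1.000
te_Incubation = (1 + 4·2 + 9)/6 = 18/6 = 3; σ²_Incubation = ((9−1)/6)² = 1.778
te_Imaging = (10 + 4·12 + 14)/6 = 72/6 = 12; σ²_Imaging = ((14−10)/6)² = 0.444
te_Data extraction = (13 + 4·14 + 27)/6 = 96/6 = 16; σ²_Data extraction = ((27−13)/6)² = 5.444
te_Statistical analysis = (8 + 4·10 + 12)/6 = 60/6 = 10; σ²_Statistical analysis = ((12−8)/6)² = 0.444
te_Replicate run = (3 + 4·4 + 11)/6 = 30/6 = 5; σ²_Replicate run = ((11−3)/6)² = 1.778

Forward pass:
ES_Equipment setup = 0; EF_Equipment setup = 12
ES_Calibration = 0; EF_Calibration = 7
ES_Sample prep = max(EF_Equipment setup=12, EF_Calibration=7) = 12; EF_Sample prep = 12+7 = 19
ES_Run assay = max(EF_Equipment setup=12, EF_Calibration=7) = 12; EF_Run assay = 12+6 = 18
ES_Incubation = max(EF_Equipment setup=12, EF_Calibration=7) = 12; EF_Incubation = 12+3 = 15
ES_Imaging = 12; EF_Imaging = 12+12 = 24
ES_Data extraction = max(EF_Calibration=7, EF_Incubation=15) = 15; EF_Data extraction = 15+16 = 31
ES_Statistical analysis = max(EF_Equipment setup=12, EF_Sample prep=19) = 19; EF_Statistical analysis = 19+10 = 29
ES_Replicate run = max(EF_Sample prep=19, EF_Run assay=18, EF_Imaging=24, EF_Data extraction=31, EF_Statistical analysis=29) = 31; EF_Replicate run = 31+5 = 36
Expected project duration μ = 36 days. Critical path: Equipment setup → Incubation → Data extraction → Replicate run.

Variance along critical path = 11.111 + 1.778 + 5.444 + 1.778 = 20.111
σ = √20.111 = 4.485 days

4.48 days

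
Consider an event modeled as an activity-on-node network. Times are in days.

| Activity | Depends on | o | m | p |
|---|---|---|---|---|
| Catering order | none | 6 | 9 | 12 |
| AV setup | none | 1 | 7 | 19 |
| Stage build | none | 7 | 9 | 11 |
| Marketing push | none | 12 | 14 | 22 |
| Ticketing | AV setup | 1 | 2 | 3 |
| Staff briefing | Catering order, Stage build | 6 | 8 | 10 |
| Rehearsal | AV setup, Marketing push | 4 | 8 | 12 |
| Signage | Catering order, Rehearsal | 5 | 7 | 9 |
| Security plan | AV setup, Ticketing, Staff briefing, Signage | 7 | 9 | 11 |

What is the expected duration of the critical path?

39 days

te_Catering order = (6 + 4·9 + 12)/6 = 54/6 = 9
te_AV setup = (1 + 4·7 + 19)/6 = 48/6 = 8
te_Stage build = (7 + 4·9 + 11)/6 = 54/6 = 9
te_Marketing push = (12 + 4·14 + 22)/6 = 90/6 = 15
te_Ticketing = (1 + 4·2 + 3)/6 = 12/6 = 2
te_Staff briefing = (6 + 4·8 + 10)/6 = 48/6 = 8
te_Rehearsal = (4 + 4·8 + 12)/6 = 48/6 = 8
te_Signage = (5 + 4·7 + 9)/6 = 42/6 = 7
te_Security plan = (7 + 4·9 + 11)/6 = 54/6 = 9

Forward pass:
ES_Catering order = 0; EF_Catering order = 9
ES_AV setup = 0; EF_AV setup = 8
ES_Stage build = 0; EF_Stage build = 9
ES_Marketing push = 0; EF_Marketing push = 15
ES_Ticketing = 8; EF_Ticketing = 8+2 = 10
ES_Staff briefing = max(EF_Catering order=9, EF_Stage build=9) = 9; EF_Staff briefing = 9+8 = 17
ES_Rehearsal = max(EF_AV setup=8, EF_Marketing push=15) = 15; EF_Rehearsal = 15+8 = 23
ES_Signage = max(EF_Catering order=9, EF_Rehearsal=23) = 23; EF_Signage = 23+7 = 30
ES_Security plan = max(EF_AV setup=8, EF_Ticketing=10, EF_Staff briefing=17, EF_Signage=30) = 30; EF_Security plan = 30+9 = 39
Expected project duration μ = 39 days. Critical path: Marketing push → Rehearsal → Signage → Security plan.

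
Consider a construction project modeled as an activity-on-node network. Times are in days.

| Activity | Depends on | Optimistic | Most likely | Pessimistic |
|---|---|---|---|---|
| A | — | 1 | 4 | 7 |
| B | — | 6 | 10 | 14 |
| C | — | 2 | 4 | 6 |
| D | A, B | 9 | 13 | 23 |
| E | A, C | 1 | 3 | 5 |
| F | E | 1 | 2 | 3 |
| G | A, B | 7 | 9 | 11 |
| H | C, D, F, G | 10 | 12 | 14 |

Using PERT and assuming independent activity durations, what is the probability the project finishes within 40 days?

0.926

te_A = (1 + 4·4 + 7)/6 = 24/6 = 4; σ²_A = ((7−1)/6)² = 1.000
te_B = (6 + 4·10 + 14)/6 = 60/6 = 10; σ²_B = ((14−6)/6)² = 1.778
te_C = (2 + 4·4 + 6)/6 = 24/6 = 4; σ²_C = ((6−2)/6)² = 0.444
te_D = (9 + 4·13 + 23)/6 = 84/6 = 14; σ²_D = ((23−9)/6)² = 5.444
te_E = (1 + 4·3 + 5)/6 = 18/6 = 3; σ²_E = ((5−1)/6)² = 0.444
te_F = (1 + 4·2 + 3)/6 = 12/6 = 2; σ²_F = ((3−1)/6)² = 0.111
te_G = (7 + 4·9 + 11)/6 = 54/6 = 9; σ²_G = ((11−7)/6)² = 0.444
te_H = (10 + 4·12 + 14)/6 = 72/6 = 12; σ²_H = ((14−10)/6)² = 0.444

Forward pass:
ES_A = 0; EF_A = 4
ES_B = 0; EF_B = 10
ES_C = 0; EF_C = 4
ES_D = max(EF_A=4, EF_B=10) = 10; EF_D = 10+14 = 24
ES_E = max(EF_A=4, EF_C=4) = 4; EF_E = 4+3 = 7
ES_F = 7; EF_F = 7+2 = 9
ES_G = max(EF_A=4, EF_B=10) = 10; EF_G = 10+9 = 19
ES_H = max(EF_C=4, EF_D=24, EF_F=9, EF_G=19) = 24; EF_H = 24+12 = 36
Expected project duration μ = 36 days. Critical path: B → D → H.

Variance along critical path = 1.778 + 5.444 + 0.444 = 7.667; σ = √7.667 = 2.769 days.
Z = (40 − 36) / 2.769 = 1.445
P(T ≤ 40) = Φ(1.445) ≈ 0.926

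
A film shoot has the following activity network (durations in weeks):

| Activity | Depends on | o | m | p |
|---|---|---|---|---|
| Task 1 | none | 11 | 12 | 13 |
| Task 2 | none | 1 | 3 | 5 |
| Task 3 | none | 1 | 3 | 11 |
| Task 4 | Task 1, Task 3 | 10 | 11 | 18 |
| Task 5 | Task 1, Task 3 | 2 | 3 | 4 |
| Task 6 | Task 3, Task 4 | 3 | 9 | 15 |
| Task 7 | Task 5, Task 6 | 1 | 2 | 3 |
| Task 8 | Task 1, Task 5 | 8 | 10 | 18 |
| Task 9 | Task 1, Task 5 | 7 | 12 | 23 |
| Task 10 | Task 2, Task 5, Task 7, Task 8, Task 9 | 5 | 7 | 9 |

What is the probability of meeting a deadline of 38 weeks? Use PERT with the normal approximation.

te_Task 1 = (11 + 4·12 + 13)/6 = 72/6 = 12; σ²_Task 1 = ((13−11)/6)² = 0.111
te_Task 2 = (1 + 4·3 + 5)/6 = 18/6 = 3; σ²_Task 2 = ((5−1)/6)² = 0.444
te_Task 3 = (1 + 4·3 + 11)/6 = 24/6 = 4; σ²_Task 3 = ((11−1)/6)² = 2.778
te_Task 4 = (10 + 4·11 + 18)/6 = 72/6 = 12; σ²_Task 4 = ((18−10)/6)² = 1.778
te_Task 5 = (2 + 4·3 + 4)/6 = 18/6 = 3; σ²_Task 5 = ((4−2)/6)² = 0.111
te_Task 6 = (3 + 4·9 + 15)/6 = 54/6 = 9; σ²_Task 6 = ((15−3)/6)² = 4.000
te_Task 7 = (1 + 4·2 + 3)/6 = 12/6 = 2; σ²_Task 7 = ((3−1)/6)² = 0.111
te_Task 8 = (8 + 4·10 + 18)/6 = 66/6 = 11; σ²_Task 8 = ((18−8)/6)² = 2.778
te_Task 9 = (7 + 4·12 + 23)/6 = 78/6 = 13; σ²_Task 9 = ((23−7)/6)² = 7.111
te_Task 10 = (5 + 4·7 + 9)/6 = 42/6 = 7; σ²_Task 10 = ((9−5)/6)² = 0.444

Forward pass:
ES_Task 1 = 0; EF_Task 1 = 12
ES_Task 2 = 0; EF_Task 2 = 3
ES_Task 3 = 0; EF_Task 3 = 4
ES_Task 4 = max(EF_Task 1=12, EF_Task 3=4) = 12; EF_Task 4 = 12+12 = 24
ES_Task 5 = max(EF_Task 1=12, EF_Task 3=4) = 12; EF_Task 5 = 12+3 = 15
ES_Task 6 = max(EF_Task 3=4, EF_Task 4=24) = 24; EF_Task 6 = 24+9 = 33
ES_Task 7 = max(EF_Task 5=15, EF_Task 6=33) = 33; EF_Task 7 = 33+2 = 35
ES_Task 8 = max(EF_Task 1=12, EF_Task 5=15) = 15; EF_Task 8 = 15+11 = 26
ES_Task 9 = max(EF_Task 1=12, EF_Task 5=15) = 15; EF_Task 9 = 15+13 = 28
ES_Task 10 = max(EF_Task 2=3, EF_Task 5=15, EF_Task 7=35, EF_Task 8=26, EF_Task 9=28) = 35; EF_Task 10 = 35+7 = 42
Expected project duration μ = 42 weeks. Critical path: Task 1 → Task 4 → Task 6 → Task 7 → Task 10.

Variance along critical path = 0.111 + 1.778 + 4.000 + 0.111 + 0.444 = 6.444; σ = √6.444 = 2.539 weeks.
Z = (38 − 42) / 2.539 = -1.576
P(T ≤ 38) = Φ(-1.576) ≈ 0.058

0.058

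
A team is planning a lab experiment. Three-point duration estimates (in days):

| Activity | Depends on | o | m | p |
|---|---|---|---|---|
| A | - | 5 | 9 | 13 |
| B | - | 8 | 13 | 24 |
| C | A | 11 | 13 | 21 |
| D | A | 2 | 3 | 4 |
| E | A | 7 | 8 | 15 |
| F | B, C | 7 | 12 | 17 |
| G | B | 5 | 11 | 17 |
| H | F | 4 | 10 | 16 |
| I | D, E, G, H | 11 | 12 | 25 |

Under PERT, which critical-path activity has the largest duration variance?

I

te_A = (5 + 4·9 + 13)/6 = 54/6 = 9; σ²_A = ((13−5)/6)² = 1.778
te_B = (8 + 4·13 + 24)/6 = 84/6 = 14; σ²_B = ((24−8)/6)² = 7.111
te_C = (11 + 4·13 + 21)/6 = 84/6 = 14; σ²_C = ((21−11)/6)² = 2.778
te_D = (2 + 4·3 + 4)/6 = 18/6 = 3; σ²_D = ((4−2)/6)² = 0.111
te_E = (7 + 4·8 + 15)/6 = 54/6 = 9; σ²_E = ((15−7)/6)² = 1.778
te_F = (7 + 4·12 + 17)/6 = 72/6 = 12; σ²_F = ((17−7)/6)² = 2.778
te_G = (5 + 4·11 + 17)/6 = 66/6 = 11; σ²_G = ((17−5)/6)² = 4.000
te_H = (4 + 4·10 + 16)/6 = 60/6 = 10; σ²_H = ((16−4)/6)² = 4.000
te_I = (11 + 4·12 + 25)/6 = 84/6 = 14; σ²_I = ((25−11)/6)² = 5.444

Forward pass:
ES_A = 0; EF_A = 9
ES_B = 0; EF_B = 14
ES_C = 9; EF_C = 9+14 = 23
ES_D = 9; EF_D = 9+3 = 12
ES_E = 9; EF_E = 9+9 = 18
ES_F = max(EF_B=14, EF_C=23) = 23; EF_F = 23+12 = 35
ES_G = 14; EF_G = 14+11 = 25
ES_H = 35; EF_H = 35+10 = 45
ES_I = max(EF_D=12, EF_E=18, EF_G=25, EF_H=45) = 45; EF_I = 45+14 = 59
Expected project duration μ = 59 days. Critical path: A → C → F → H → I.

Variances on critical path: σ²_A=1.778, σ²_C=2.778, σ²_F=2.778, σ²_H=4.000, σ²_I=5.444.
Largest is σ²_I = 5.444.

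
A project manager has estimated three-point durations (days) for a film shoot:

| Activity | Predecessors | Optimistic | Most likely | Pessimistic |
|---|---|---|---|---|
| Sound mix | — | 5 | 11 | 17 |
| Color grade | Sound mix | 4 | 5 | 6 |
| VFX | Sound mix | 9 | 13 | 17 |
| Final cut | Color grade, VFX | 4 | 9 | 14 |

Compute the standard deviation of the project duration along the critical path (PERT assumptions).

2.92 days

te_Sound mix = (5 + 4·11 + 17)/6 = 66/6 = 11; σ²_Sound mix = ((17−5)/6)² = 4.000
te_Color grade = (4 + 4·5 + 6)/6 = 30/6 = 5; σ²_Color grade = ((6−4)/6)² = 0.111
te_VFX = (9 + 4·13 + 17)/6 = 78/6 = 13; σ²_VFX = ((17−9)/6)² = 1.778
te_Final cut = (4 + 4·9 + 14)/6 = 54/6 = 9; σ²_Final cut = ((14−4)/6)² = 2.778

Forward pass:
ES_Sound mix = 0; EF_Sound mix = 11
ES_Color grade = 11; EF_Color grade = 11+5 = 16
ES_VFX = 11; EF_VFX = 11+13 = 24
ES_Final cut = max(EF_Color grade=16, EF_VFX=24) = 24; EF_Final cut = 24+9 = 33
Expected project duration μ = 33 days. Critical path: Sound mix → VFX → Final cut.

Variance along critical path = 4.000 + 1.778 + 2.778 = 8.556
σ = √8.556 = 2.925 days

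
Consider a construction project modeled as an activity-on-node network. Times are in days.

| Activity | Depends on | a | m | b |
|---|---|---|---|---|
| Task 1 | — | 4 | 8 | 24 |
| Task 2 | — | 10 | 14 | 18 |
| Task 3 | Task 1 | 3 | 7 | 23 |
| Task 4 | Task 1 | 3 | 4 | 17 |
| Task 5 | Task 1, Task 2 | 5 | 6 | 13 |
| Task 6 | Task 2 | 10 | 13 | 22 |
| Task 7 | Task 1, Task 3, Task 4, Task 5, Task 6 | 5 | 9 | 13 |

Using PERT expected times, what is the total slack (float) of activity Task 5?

7 days

te_Task 1 = (4 + 4·8 + 24)/6 = 60/6 = 10
te_Task 2 = (10 + 4·14 + 18)/6 = 84/6 = 14
te_Task 3 = (3 + 4·7 + 23)/6 = 54/6 = 9
te_Task 4 = (3 + 4·4 + 17)/6 = 36/6 = 6
te_Task 5 = (5 + 4·6 + 13)/6 = 42/6 = 7
te_Task 6 = (10 + 4·13 + 22)/6 = 84/6 = 14
te_Task 7 = (5 + 4·9 + 13)/6 = 54/6 = 9

Forward pass:
ES_Task 1 = 0; EF_Task 1 = 10
ES_Task 2 = 0; EF_Task 2 = 14
ES_Task 3 = 10; EF_Task 3 = 10+9 = 19
ES_Task 4 = 10; EF_Task 4 = 10+6 = 16
ES_Task 5 = max(EF_Task 1=10, EF_Task 2=14) = 14; EF_Task 5 = 14+7 = 21
ES_Task 6 = 14; EF_Task 6 = 14+14 = 28
ES_Task 7 = max(EF_Task 1=10, EF_Task 3=19, EF_Task 4=16, EF_Task 5=21, EF_Task 6=28) = 28; EF_Task 7 = 28+9 = 37
Expected project duration μ = 37 days. Critical path: Task 2 → Task 6 → Task 7.

Backward pass:
LF_Task 7 = 37; LS_Task 7 = 37−9 = 28
LF_Task 6 = LS_Task 7 = 28; LS_Task 6 = 28−14 = 14
LF_Task 5 = LS_Task 7 = 28; LS_Task 5 = 28−7 = 21
LF_Task 4 = LS_Task 7 = 28; LS_Task 4 = 28−6 = 22
LF_Task 3 = LS_Task 7 = 28; LS_Task 3 = 28−9 = 19
LF_Task 2 = min(LS_Task 5=21, LS_Task 6=14) = 14; LS_Task 2 = 14−14 = 0
LF_Task 1 = min(LS_Task 3=19, LS_Task 4=22, LS_Task 5=21, LS_Task 7=28) = 19; LS_Task 1 = 19−10 = 9
Slack_Task 5 = LS_Task 5 − ES_Task 5 = 21 − 14 = 7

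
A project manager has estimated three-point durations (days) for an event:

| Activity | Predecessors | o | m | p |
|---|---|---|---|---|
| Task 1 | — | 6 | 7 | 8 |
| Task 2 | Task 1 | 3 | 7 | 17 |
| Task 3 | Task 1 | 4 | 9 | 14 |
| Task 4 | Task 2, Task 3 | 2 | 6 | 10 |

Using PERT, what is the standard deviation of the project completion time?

te_Task 1 = (6 + 4·7 + 8)/6 = 42/6 = 7; σ²_Task 1 = ((8−6)/6)² = 0.111
te_Task 2 = (3 + 4·7 + 17)/6 = 48/6 = 8; σ²_Task 2 = ((17−3)/6)² = 5.444
te_Task 3 = (4 + 4·9 + 14)/6 = 54/6 = 9; σ²_Task 3 = ((14−4)/6)² = 2.778
te_Task 4 = (2 + 4·6 + 10)/6 = 36/6 = 6; σ²_Task 4 = ((10−2)/6)² = 1.778

Forward pass:
ES_Task 1 = 0; EF_Task 1 = 7
ES_Task 2 = 7; EF_Task 2 = 7+8 = 15
ES_Task 3 = 7; EF_Task 3 = 7+9 = 16
ES_Task 4 = max(EF_Task 2=15, EF_Task 3=16) = 16; EF_Task 4 = 16+6 = 22
Expected project duration μ = 22 days. Critical path: Task 1 → Task 3 → Task 4.

Variance along critical path = 0.111 + 2.778 + 1.778 = 4.667
σ = √4.667 = 2.160 days

2.16 days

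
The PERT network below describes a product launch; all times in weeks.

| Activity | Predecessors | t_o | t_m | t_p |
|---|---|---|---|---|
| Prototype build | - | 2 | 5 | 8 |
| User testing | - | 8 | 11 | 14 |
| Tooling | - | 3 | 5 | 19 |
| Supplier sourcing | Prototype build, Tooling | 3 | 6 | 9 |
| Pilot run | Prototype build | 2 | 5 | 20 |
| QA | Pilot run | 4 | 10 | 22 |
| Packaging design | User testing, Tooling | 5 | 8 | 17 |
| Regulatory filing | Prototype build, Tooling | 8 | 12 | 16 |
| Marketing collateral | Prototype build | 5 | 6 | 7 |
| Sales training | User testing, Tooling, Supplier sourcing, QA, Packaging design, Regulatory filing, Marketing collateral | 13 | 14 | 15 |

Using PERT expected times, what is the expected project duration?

37 weeks

te_Prototype build = (2 + 4·5 + 8)/6 = 30/6 = 5
te_User testing = (8 + 4·11 + 14)/6 = 66/6 = 11
te_Tooling = (3 + 4·5 + 19)/6 = 42/6 = 7
te_Supplier sourcing = (3 + 4·6 + 9)/6 = 36/6 = 6
te_Pilot run = (2 + 4·5 + 20)/6 = 42/6 = 7
te_QA = (4 + 4·10 + 22)/6 = 66/6 = 11
te_Packaging design = (5 + 4·8 + 17)/6 = 54/6 = 9
te_Regulatory filing = (8 + 4·12 + 16)/6 = 72/6 = 12
te_Marketing collateral = (5 + 4·6 + 7)/6 = 36/6 = 6
te_Sales training = (13 + 4·14 + 15)/6 = 84/6 = 14

Forward pass:
ES_Prototype build = 0; EF_Prototype build = 5
ES_User testing = 0; EF_User testing = 11
ES_Tooling = 0; EF_Tooling = 7
ES_Supplier sourcing = max(EF_Prototype build=5, EF_Tooling=7) = 7; EF_Supplier sourcing = 7+6 = 13
ES_Pilot run = 5; EF_Pilot run = 5+7 = 12
ES_QA = 12; EF_QA = 12+11 = 23
ES_Packaging design = max(EF_User testing=11, EF_Tooling=7) = 11; EF_Packaging design = 11+9 = 20
ES_Regulatory filing = max(EF_Prototype build=5, EF_Tooling=7) = 7; EF_Regulatory filing = 7+12 = 19
ES_Marketing collateral = 5; EF_Marketing collateral = 5+6 = 11
ES_Sales training = max(EF_User testing=11, EF_Tooling=7, EF_Supplier sourcing=13, EF_QA=23, EF_Packaging design=20, EF_Regulatory filing=19, EF_Marketing collateral=11) = 23; EF_Sales training = 23+14 = 37
Expected project duration μ = 37 weeks. Critical path: Prototype build → Pilot run → QA → Sales training.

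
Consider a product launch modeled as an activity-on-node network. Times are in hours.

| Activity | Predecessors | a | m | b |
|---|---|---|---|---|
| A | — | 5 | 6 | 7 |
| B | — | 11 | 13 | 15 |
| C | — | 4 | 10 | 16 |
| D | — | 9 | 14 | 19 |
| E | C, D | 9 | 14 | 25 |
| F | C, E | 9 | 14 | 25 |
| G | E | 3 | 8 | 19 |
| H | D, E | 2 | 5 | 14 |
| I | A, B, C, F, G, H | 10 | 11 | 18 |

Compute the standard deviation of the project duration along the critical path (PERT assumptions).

te_A = (5 + 4·6 + 7)/6 = 36/6 = 6; σ²_A = ((7−5)/6)² = 0.111
te_B = (11 + 4·13 + 15)/6 = 78/6 = 13; σ²_B = ((15−11)/6)² = 0.444
te_C = (4 + 4·10 + 16)/6 = 60/6 = 10; σ²_C = ((16−4)/6)² = 4.000
te_D = (9 + 4·14 + 19)/6 = 84/6 = 14; σ²_D = ((19−9)/6)² = 2.778
te_E = (9 + 4·14 + 25)/6 = 90/6 = 15; σ²_E = ((25−9)/6)² = 7.111
te_F = (9 + 4·14 + 25)/6 = 90/6 = 15; σ²_F = ((25−9)/6)² = 7.111
te_G = (3 + 4·8 + 19)/6 = 54/6 = 9; σ²_G = ((19−3)/6)² = 7.111
te_H = (2 + 4·5 + 14)/6 = 36/6 = 6; σ²_H = ((14−2)/6)² = 4.000
te_I = (10 + 4·11 + 18)/6 = 72/6 = 12; σ²_I = ((18−10)/6)² = 1.778

Forward pass:
ES_A = 0; EF_A = 6
ES_B = 0; EF_B = 13
ES_C = 0; EF_C = 10
ES_D = 0; EF_D = 14
ES_E = max(EF_C=10, EF_D=14) = 14; EF_E = 14+15 = 29
ES_F = max(EF_C=10, EF_E=29) = 29; EF_F = 29+15 = 44
ES_G = 29; EF_G = 29+9 = 38
ES_H = max(EF_D=14, EF_E=29) = 29; EF_H = 29+6 = 35
ES_I = max(EF_A=6, EF_B=13, EF_C=10, EF_F=44, EF_G=38, EF_H=35) = 44; EF_I = 44+12 = 56
Expected project duration μ = 56 hours. Critical path: D → E → F → I.

Variance along critical path = 2.778 + 7.111 + 7.111 + 1.778 = 18.778
σ = √18.778 = 4.333 hours

4.33 hours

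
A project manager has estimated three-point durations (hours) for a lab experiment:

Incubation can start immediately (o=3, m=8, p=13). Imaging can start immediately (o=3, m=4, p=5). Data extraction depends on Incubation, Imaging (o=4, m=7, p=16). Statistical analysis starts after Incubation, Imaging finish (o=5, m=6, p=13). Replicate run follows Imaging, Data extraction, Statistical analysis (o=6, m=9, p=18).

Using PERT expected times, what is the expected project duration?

26 hours

te_Incubation = (3 + 4·8 + 13)/6 = 48/6 = 8
te_Imaging = (3 + 4·4 + 5)/6 = 24/6 = 4
te_Data extraction = (4 + 4·7 + 16)/6 = 48/6 = 8
te_Statistical analysis = (5 + 4·6 + 13)/6 = 42/6 = 7
te_Replicate run = (6 + 4·9 + 18)/6 = 60/6 = 10

Forward pass:
ES_Incubation = 0; EF_Incubation = 8
ES_Imaging = 0; EF_Imaging = 4
ES_Data extraction = max(EF_Incubation=8, EF_Imaging=4) = 8; EF_Data extraction = 8+8 = 16
ES_Statistical analysis = max(EF_Incubation=8, EF_Imaging=4) = 8; EF_Statistical analysis = 8+7 = 15
ES_Replicate run = max(EF_Imaging=4, EF_Data extraction=16, EF_Statistical analysis=15) = 16; EF_Replicate run = 16+10 = 26
Expected project duration μ = 26 hours. Critical path: Incubation → Data extraction → Replicate run.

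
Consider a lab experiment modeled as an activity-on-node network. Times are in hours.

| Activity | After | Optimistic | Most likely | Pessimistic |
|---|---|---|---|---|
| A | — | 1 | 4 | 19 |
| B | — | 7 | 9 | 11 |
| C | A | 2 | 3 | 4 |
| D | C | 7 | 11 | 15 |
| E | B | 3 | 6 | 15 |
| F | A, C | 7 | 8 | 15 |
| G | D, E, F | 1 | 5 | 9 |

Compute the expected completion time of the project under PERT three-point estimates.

25 hours

te_A = (1 + 4·4 + 19)/6 = 36/6 = 6
te_B = (7 + 4·9 + 11)/6 = 54/6 = 9
te_C = (2 + 4·3 + 4)/6 = 18/6 = 3
te_D = (7 + 4·11 + 15)/6 = 66/6 = 11
te_E = (3 + 4·6 + 15)/6 = 42/6 = 7
te_F = (7 + 4·8 + 15)/6 = 54/6 = 9
te_G = (1 + 4·5 + 9)/6 = 30/6 = 5

Forward pass:
ES_A = 0; EF_A = 6
ES_B = 0; EF_B = 9
ES_C = 6; EF_C = 6+3 = 9
ES_D = 9; EF_D = 9+11 = 20
ES_E = 9; EF_E = 9+7 = 16
ES_F = max(EF_A=6, EF_C=9) = 9; EF_F = 9+9 = 18
ES_G = max(EF_D=20, EF_E=16, EF_F=18) = 20; EF_G = 20+5 = 25
Expected project duration μ = 25 hours. Critical path: A → C → D → G.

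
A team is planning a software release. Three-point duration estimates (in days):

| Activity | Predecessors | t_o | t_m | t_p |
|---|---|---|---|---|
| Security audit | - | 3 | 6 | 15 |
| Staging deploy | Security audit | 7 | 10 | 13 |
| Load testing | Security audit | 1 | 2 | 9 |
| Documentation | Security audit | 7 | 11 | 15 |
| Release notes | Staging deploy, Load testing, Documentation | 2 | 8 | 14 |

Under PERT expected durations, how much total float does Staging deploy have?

1 days

te_Security audit = (3 + 4·6 + 15)/6 = 42/6 = 7
te_Staging deploy = (7 + 4·10 + 13)/6 = 60/6 = 10
te_Load testing = (1 + 4·2 + 9)/6 = 18/6 = 3
te_Documentation = (7 + 4·11 + 15)/6 = 66/6 = 11
te_Release notes = (2 + 4·8 + 14)/6 = 48/6 = 8

Forward pass:
ES_Security audit = 0; EF_Security audit = 7
ES_Staging deploy = 7; EF_Staging deploy = 7+10 = 17
ES_Load testing = 7; EF_Load testing = 7+3 = 10
ES_Documentation = 7; EF_Documentation = 7+11 = 18
ES_Release notes = max(EF_Staging deploy=17, EF_Load testing=10, EF_Documentation=18) = 18; EF_Release notes = 18+8 = 26
Expected project duration μ = 26 days. Critical path: Security audit → Documentation → Release notes.

Backward pass:
LF_Release notes = 26; LS_Release notes = 26−8 = 18
LF_Documentation = LS_Release notes = 18; LS_Documentation = 18−11 = 7
LF_Load testing = LS_Release notes = 18; LS_Load testing = 18−3 = 15
LF_Staging deploy = LS_Release notes = 18; LS_Staging deploy = 18−10 = 8
LF_Security audit = min(LS_Staging deploy=8, LS_Load testing=15, LS_Documentation=7) = 7; LS_Security audit = 7−7 = 0
Slack_Staging deploy = LS_Staging deploy − ES_Staging deploy = 8 − 7 = 1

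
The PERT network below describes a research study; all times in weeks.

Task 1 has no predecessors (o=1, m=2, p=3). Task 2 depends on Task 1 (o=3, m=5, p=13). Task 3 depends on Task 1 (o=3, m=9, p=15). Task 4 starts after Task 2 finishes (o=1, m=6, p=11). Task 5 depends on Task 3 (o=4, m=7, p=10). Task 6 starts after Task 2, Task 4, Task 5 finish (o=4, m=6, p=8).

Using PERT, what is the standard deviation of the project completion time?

2.36 weeks

te_Task 1 = (1 + 4·2 + 3)/6 = 12/6 = 2; σ²_Task 1 = ((3−1)/6)² = 0.111
te_Task 2 = (3 + 4·5 + 13)/6 = 36/6 = 6; σ²_Task 2 = ((13−3)/6)² = 2.778
te_Task 3 = (3 + 4·9 + 15)/6 = 54/6 = 9; σ²_Task 3 = ((15−3)/6)² = 4.000
te_Task 4 = (1 + 4·6 + 11)/6 = 36/6 = 6; σ²_Task 4 = ((11−1)/6)² = 2.778
te_Task 5 = (4 + 4·7 + 10)/6 = 42/6 = 7; σ²_Task 5 = ((10−4)/6)² = 1.000
te_Task 6 = (4 + 4·6 + 8)/6 = 36/6 = 6; σ²_Task 6 = ((8−4)/6)² = 0.444

Forward pass:
ES_Task 1 = 0; EF_Task 1 = 2
ES_Task 2 = 2; EF_Task 2 = 2+6 = 8
ES_Task 3 = 2; EF_Task 3 = 2+9 = 11
ES_Task 4 = 8; EF_Task 4 = 8+6 = 14
ES_Task 5 = 11; EF_Task 5 = 11+7 = 18
ES_Task 6 = max(EF_Task 2=8, EF_Task 4=14, EF_Task 5=18) = 18; EF_Task 6 = 18+6 = 24
Expected project duration μ = 24 weeks. Critical path: Task 1 → Task 3 → Task 5 → Task 6.

Variance along critical path = 0.111 + 4.000 + 1.000 + 0.444 = 5.556
σ = √5.556 = 2.357 weeks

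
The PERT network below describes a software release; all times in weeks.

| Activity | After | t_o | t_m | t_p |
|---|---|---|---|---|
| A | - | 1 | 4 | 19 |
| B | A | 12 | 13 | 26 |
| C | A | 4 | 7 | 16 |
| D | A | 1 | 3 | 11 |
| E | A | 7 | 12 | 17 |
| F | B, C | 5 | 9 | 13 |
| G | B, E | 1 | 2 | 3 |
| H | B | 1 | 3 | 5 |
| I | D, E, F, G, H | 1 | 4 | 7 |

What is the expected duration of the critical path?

34 weeks

te_A = (1 + 4·4 + 19)/6 = 36/6 = 6
te_B = (12 + 4·13 + 26)/6 = 90/6 = 15
te_C = (4 + 4·7 + 16)/6 = 48/6 = 8
te_D = (1 + 4·3 + 11)/6 = 24/6 = 4
te_E = (7 + 4·12 + 17)/6 = 72/6 = 12
te_F = (5 + 4·9 + 13)/6 = 54/6 = 9
te_G = (1 + 4·2 + 3)/6 = 12/6 = 2
te_H = (1 + 4·3 + 5)/6 = 18/6 = 3
te_I = (1 + 4·4 + 7)/6 = 24/6 = 4

Forward pass:
ES_A = 0; EF_A = 6
ES_B = 6; EF_B = 6+15 = 21
ES_C = 6; EF_C = 6+8 = 14
ES_D = 6; EF_D = 6+4 = 10
ES_E = 6; EF_E = 6+12 = 18
ES_F = max(EF_B=21, EF_C=14) = 21; EF_F = 21+9 = 30
ES_G = max(EF_B=21, EF_E=18) = 21; EF_G = 21+2 = 23
ES_H = 21; EF_H = 21+3 = 24
ES_I = max(EF_D=10, EF_E=18, EF_F=30, EF_G=23, EF_H=24) = 30; EF_I = 30+4 = 34
Expected project duration μ = 34 weeks. Critical path: A → B → F → I.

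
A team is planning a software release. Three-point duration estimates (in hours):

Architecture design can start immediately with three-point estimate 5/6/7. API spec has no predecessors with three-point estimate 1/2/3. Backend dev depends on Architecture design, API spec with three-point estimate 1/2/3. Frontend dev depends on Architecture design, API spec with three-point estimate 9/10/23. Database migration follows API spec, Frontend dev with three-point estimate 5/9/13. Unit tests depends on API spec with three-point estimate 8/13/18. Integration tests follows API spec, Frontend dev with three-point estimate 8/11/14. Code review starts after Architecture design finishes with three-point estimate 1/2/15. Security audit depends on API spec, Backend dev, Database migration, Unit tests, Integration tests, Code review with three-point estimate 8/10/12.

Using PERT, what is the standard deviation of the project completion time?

2.65 hours

te_Architecture design = (5 + 4·6 + 7)/6 = 36/6 = 6; σ²_Architecture design = ((7−5)/6)² = 0.111
te_API spec = (1 + 4·2 + 3)/6 = 12/6 = 2; σ²_API spec = ((3−1)/6)² = 0.111
te_Backend dev = (1 + 4·2 + 3)/6 = 12/6 = 2; σ²_Backend dev = ((3−1)/6)² = 0.111
te_Frontend dev = (9 + 4·10 + 23)/6 = 72/6 = 12; σ²_Frontend dev = ((23−9)/6)² = 5.444
te_Database migration = (5 + 4·9 + 13)/6 = 54/6 = 9; σ²_Database migration = ((13−5)/6)² = 1.778
te_Unit tests = (8 + 4·13 + 18)/6 = 78/6 = 13; σ²_Unit tests = ((18−8)/6)² = 2.778
te_Integration tests = (8 + 4·11 + 14)/6 = 66/6 = 11; σ²_Integration tests = ((14−8)/6)² = 1.000
te_Code review = (1 + 4·2 + 15)/6 = 24/6 = 4; σ²_Code review = ((15−1)/6)² = 5.444
te_Security audit = (8 + 4·10 + 12)/6 = 60/6 = 10; σ²_Security audit = ((12−8)/6)² = 0.444

Forward pass:
ES_Architecture design = 0; EF_Architecture design = 6
ES_API spec = 0; EF_API spec = 2
ES_Backend dev = max(EF_Architecture design=6, EF_API spec=2) = 6; EF_Backend dev = 6+2 = 8
ES_Frontend dev = max(EF_Architecture design=6, EF_API spec=2) = 6; EF_Frontend dev = 6+12 = 18
ES_Database migration = max(EF_API spec=2, EF_Frontend dev=18) = 18; EF_Database migration = 18+9 = 27
ES_Unit tests = 2; EF_Unit tests = 2+13 = 15
ES_Integration tests = max(EF_API spec=2, EF_Frontend dev=18) = 18; EF_Integration tests = 18+11 = 29
ES_Code review = 6; EF_Code review = 6+4 = 10
ES_Security audit = max(EF_API spec=2, EF_Backend dev=8, EF_Database migration=27, EF_Unit tests=15, EF_Integration tests=29, EF_Code review=10) = 29; EF_Security audit = 29+10 = 39
Expected project duration μ = 39 hours. Critical path: Architecture design → Frontend dev → Integration tests → Security audit.

Variance along critical path = 0.111 + 5.444 + 1.000 + 0.444 = 7.000
σ = √7.000 = 2.646 hours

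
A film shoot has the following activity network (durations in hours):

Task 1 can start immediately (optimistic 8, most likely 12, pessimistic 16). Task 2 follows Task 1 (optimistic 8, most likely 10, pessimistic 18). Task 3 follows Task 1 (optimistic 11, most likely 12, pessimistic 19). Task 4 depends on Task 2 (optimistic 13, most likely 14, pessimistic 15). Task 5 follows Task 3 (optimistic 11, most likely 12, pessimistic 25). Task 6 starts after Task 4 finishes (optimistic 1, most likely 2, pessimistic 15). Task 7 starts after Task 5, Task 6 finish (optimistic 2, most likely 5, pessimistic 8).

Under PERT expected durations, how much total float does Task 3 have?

te_Task 1 = (8 + 4·12 + 16)/6 = 72/6 = 12
te_Task 2 = (8 + 4·10 + 18)/6 = 66/6 = 11
te_Task 3 = (11 + 4·12 + 19)/6 = 78/6 = 13
te_Task 4 = (13 + 4·14 + 15)/6 = 84/6 = 14
te_Task 5 = (11 + 4·12 + 25)/6 = 84/6 = 14
te_Task 6 = (1 + 4·2 + 15)/6 = 24/6 = 4
te_Task 7 = (2 + 4·5 + 8)/6 = 30/6 = 5

Forward pass:
ES_Task 1 = 0; EF_Task 1 = 12
ES_Task 2 = 12; EF_Task 2 = 12+11 = 23
ES_Task 3 = 12; EF_Task 3 = 12+13 = 25
ES_Task 4 = 23; EF_Task 4 = 23+14 = 37
ES_Task 5 = 25; EF_Task 5 = 25+14 = 39
ES_Task 6 = 37; EF_Task 6 = 37+4 = 41
ES_Task 7 = max(EF_Task 5=39, EF_Task 6=41) = 41; EF_Task 7 = 41+5 = 46
Expected project duration μ = 46 hours. Critical path: Task 1 → Task 2 → Task 4 → Task 6 → Task 7.

Backward pass:
LF_Task 7 = 46; LS_Task 7 = 46−5 = 41
LF_Task 6 = LS_Task 7 = 41; LS_Task 6 = 41−4 = 37
LF_Task 5 = LS_Task 7 = 41; LS_Task 5 = 41−14 = 27
LF_Task 4 = LS_Task 6 = 37; LS_Task 4 = 37−14 = 23
LF_Task 3 = LS_Task 5 = 27; LS_Task 3 = 27−13 = 14
LF_Task 2 = LS_Task 4 = 23; LS_Task 2 = 23−11 = 12
LF_Task 1 = min(LS_Task 2=12, LS_Task 3=14) = 12; LS_Task 1 = 12−12 = 0
Slack_Task 3 = LS_Task 3 − ES_Task 3 = 14 − 12 = 2

2 hours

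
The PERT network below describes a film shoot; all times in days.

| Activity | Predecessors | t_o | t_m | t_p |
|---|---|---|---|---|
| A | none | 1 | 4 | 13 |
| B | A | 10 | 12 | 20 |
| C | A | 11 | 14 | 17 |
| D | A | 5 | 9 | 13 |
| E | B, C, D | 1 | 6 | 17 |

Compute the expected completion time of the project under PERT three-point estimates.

te_A = (1 + 4·4 + 13)/6 = 30/6 = 5
te_B = (10 + 4·12 + 20)/6 = 78/6 = 13
te_C = (11 + 4·14 + 17)/6 = 84/6 = 14
te_D = (5 + 4·9 + 13)/6 = 54/6 = 9
te_E = (1 + 4·6 + 17)/6 = 42/6 = 7

Forward pass:
ES_A = 0; EF_A = 5
ES_B = 5; EF_B = 5+13 = 18
ES_C = 5; EF_C = 5+14 = 19
ES_D = 5; EF_D = 5+9 = 14
ES_E = max(EF_B=18, EF_C=19, EF_D=14) = 19; EF_E = 19+7 = 26
Expected project duration μ = 26 days. Critical path: A → C → E.

26 days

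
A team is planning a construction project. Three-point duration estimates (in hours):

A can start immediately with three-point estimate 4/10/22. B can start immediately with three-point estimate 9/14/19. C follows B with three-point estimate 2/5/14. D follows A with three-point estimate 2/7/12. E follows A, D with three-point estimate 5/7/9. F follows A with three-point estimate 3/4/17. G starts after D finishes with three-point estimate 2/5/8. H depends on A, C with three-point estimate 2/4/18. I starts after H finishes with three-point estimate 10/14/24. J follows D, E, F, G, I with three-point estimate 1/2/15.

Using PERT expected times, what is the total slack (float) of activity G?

te_A = (4 + 4·10 + 22)/6 = 66/6 = 11
te_B = (9 + 4·14 + 19)/6 = 84/6 = 14
te_C = (2 + 4·5 + 14)/6 = 36/6 = 6
te_D = (2 + 4·7 + 12)/6 = 42/6 = 7
te_E = (5 + 4·7 + 9)/6 = 42/6 = 7
te_F = (3 + 4·4 + 17)/6 = 36/6 = 6
te_G = (2 + 4·5 + 8)/6 = 30/6 = 5
te_H = (2 + 4·4 + 18)/6 = 36/6 = 6
te_I = (10 + 4·14 + 24)/6 = 90/6 = 15
te_J = (1 + 4·2 + 15)/6 = 24/6 = 4

Forward pass:
ES_A = 0; EF_A = 11
ES_B = 0; EF_B = 14
ES_C = 14; EF_C = 14+6 = 20
ES_D = 11; EF_D = 11+7 = 18
ES_E = max(EF_A=11, EF_D=18) = 18; EF_E = 18+7 = 25
ES_F = 11; EF_F = 11+6 = 17
ES_G = 18; EF_G = 18+5 = 23
ES_H = max(EF_A=11, EF_C=20) = 20; EF_H = 20+6 = 26
ES_I = 26; EF_I = 26+15 = 41
ES_J = max(EF_D=18, EF_E=25, EF_F=17, EF_G=23, EF_I=41) = 41; EF_J = 41+4 = 45
Expected project duration μ = 45 hours. Critical path: B → C → H → I → J.

Backward pass:
LF_J = 45; LS_J = 45−4 = 41
LF_I = LS_J = 41; LS_I = 41−15 = 26
LF_H = LS_I = 26; LS_H = 26−6 = 20
LF_G = LS_J = 41; LS_G = 41−5 = 36
LF_F = LS_J = 41; LS_F = 41−6 = 35
LF_E = LS_J = 41; LS_E = 41−7 = 34
LF_D = min(LS_E=34, LS_G=36, LS_J=41) = 34; LS_D = 34−7 = 27
LF_C = LS_H = 20; LS_C = 20−6 = 14
LF_B = LS_C = 14; LS_B = 14−14 = 0
LF_A = min(LS_D=27, LS_E=34, LS_F=35, LS_H=20) = 20; LS_A = 20−11 = 9
Slack_G = LS_G − ES_G = 36 − 18 = 18

18 hours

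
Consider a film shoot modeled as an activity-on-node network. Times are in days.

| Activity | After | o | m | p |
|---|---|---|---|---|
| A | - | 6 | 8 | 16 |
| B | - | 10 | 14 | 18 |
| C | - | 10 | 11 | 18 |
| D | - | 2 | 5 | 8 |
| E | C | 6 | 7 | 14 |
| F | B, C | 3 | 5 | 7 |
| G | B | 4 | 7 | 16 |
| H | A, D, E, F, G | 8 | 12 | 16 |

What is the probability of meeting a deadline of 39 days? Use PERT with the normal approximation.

0.966

te_A = (6 + 4·8 + 16)/6 = 54/6 = 9; σ²_A = ((16−6)/6)² = 2.778
te_B = (10 + 4·14 + 18)/6 = 84/6 = 14; σ²_B = ((18−10)/6)² = 1.778
te_C = (10 + 4·11 + 18)/6 = 72/6 = 12; σ²_C = ((18−10)/6)² = 1.778
te_D = (2 + 4·5 + 8)/6 = 30/6 = 5; σ²_D = ((8−2)/6)² = 1.000
te_E = (6 + 4·7 + 14)/6 = 48/6 = 8; σ²_E = ((14−6)/6)² = 1.778
te_F = (3 + 4·5 + 7)/6 = 30/6 = 5; σ²_F = ((7−3)/6)² = 0.444
te_G = (4 + 4·7 + 16)/6 = 48/6 = 8; σ²_G = ((16−4)/6)² = 4.000
te_H = (8 + 4·12 + 16)/6 = 72/6 = 12; σ²_H = ((16−8)/6)² = 1.778

Forward pass:
ES_A = 0; EF_A = 9
ES_B = 0; EF_B = 14
ES_C = 0; EF_C = 12
ES_D = 0; EF_D = 5
ES_E = 12; EF_E = 12+8 = 20
ES_F = max(EF_B=14, EF_C=12) = 14; EF_F = 14+5 = 19
ES_G = 14; EF_G = 14+8 = 22
ES_H = max(EF_A=9, EF_D=5, EF_E=20, EF_F=19, EF_G=22) = 22; EF_H = 22+12 = 34
Expected project duration μ = 34 days. Critical path: B → G → H.

Variance along critical path = 1.778 + 4.000 + 1.778 = 7.556; σ = √7.556 = 2.749 days.
Z = (39 − 34) / 2.749 = 1.819
P(T ≤ 39) = Φ(1.819) ≈ 0.966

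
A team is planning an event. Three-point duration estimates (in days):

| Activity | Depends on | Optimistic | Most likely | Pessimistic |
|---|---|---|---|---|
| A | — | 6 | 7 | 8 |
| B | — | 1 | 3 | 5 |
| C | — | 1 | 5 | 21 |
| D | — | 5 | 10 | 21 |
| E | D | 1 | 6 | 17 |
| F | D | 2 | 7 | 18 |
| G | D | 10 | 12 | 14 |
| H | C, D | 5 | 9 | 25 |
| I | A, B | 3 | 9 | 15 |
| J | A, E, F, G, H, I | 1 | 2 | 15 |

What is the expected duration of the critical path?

te_A = (6 + 4·7 + 8)/6 = 42/6 = 7
te_B = (1 + 4·3 + 5)/6 = 18/6 = 3
te_C = (1 + 4·5 + 21)/6 = 42/6 = 7
te_D = (5 + 4·10 + 21)/6 = 66/6 = 11
te_E = (1 + 4·6 + 17)/6 = 42/6 = 7
te_F = (2 + 4·7 + 18)/6 = 48/6 = 8
te_G = (10 + 4·12 + 14)/6 = 72/6 = 12
te_H = (5 + 4·9 + 25)/6 = 66/6 = 11
te_I = (3 + 4·9 + 15)/6 = 54/6 = 9
te_J = (1 + 4·2 + 15)/6 = 24/6 = 4

Forward pass:
ES_A = 0; EF_A = 7
ES_B = 0; EF_B = 3
ES_C = 0; EF_C = 7
ES_D = 0; EF_D = 11
ES_E = 11; EF_E = 11+7 = 18
ES_F = 11; EF_F = 11+8 = 19
ES_G = 11; EF_G = 11+12 = 23
ES_H = max(EF_C=7, EF_D=11) = 11; EF_H = 11+11 = 22
ES_I = max(EF_A=7, EF_B=3) = 7; EF_I = 7+9 = 16
ES_J = max(EF_A=7, EF_E=18, EF_F=19, EF_G=23, EF_H=22, EF_I=16) = 23; EF_J = 23+4 = 27
Expected project duration μ = 27 days. Critical path: D → G → J.

27 days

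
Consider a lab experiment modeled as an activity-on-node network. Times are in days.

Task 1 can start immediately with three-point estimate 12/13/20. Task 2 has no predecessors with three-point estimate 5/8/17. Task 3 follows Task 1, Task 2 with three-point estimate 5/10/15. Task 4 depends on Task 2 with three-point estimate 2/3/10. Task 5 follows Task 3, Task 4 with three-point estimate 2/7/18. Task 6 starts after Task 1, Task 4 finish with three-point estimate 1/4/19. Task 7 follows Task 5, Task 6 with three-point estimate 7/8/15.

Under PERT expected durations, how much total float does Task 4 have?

te_Task 1 = (12 + 4·13 + 20)/6 = 84/6 = 14
te_Task 2 = (5 + 4·8 + 17)/6 = 54/6 = 9
te_Task 3 = (5 + 4·10 + 15)/6 = 60/6 = 10
te_Task 4 = (2 + 4·3 + 10)/6 = 24/6 = 4
te_Task 5 = (2 + 4·7 + 18)/6 = 48/6 = 8
te_Task 6 = (1 + 4·4 + 19)/6 = 36/6 = 6
te_Task 7 = (7 + 4·8 + 15)/6 = 54/6 = 9

Forward pass:
ES_Task 1 = 0; EF_Task 1 = 14
ES_Task 2 = 0; EF_Task 2 = 9
ES_Task 3 = max(EF_Task 1=14, EF_Task 2=9) = 14; EF_Task 3 = 14+10 = 24
ES_Task 4 = 9; EF_Task 4 = 9+4 = 13
ES_Task 5 = max(EF_Task 3=24, EF_Task 4=13) = 24; EF_Task 5 = 24+8 = 32
ES_Task 6 = max(EF_Task 1=14, EF_Task 4=13) = 14; EF_Task 6 = 14+6 = 20
ES_Task 7 = max(EF_Task 5=32, EF_Task 6=20) = 32; EF_Task 7 = 32+9 = 41
Expected project duration μ = 41 days. Critical path: Task 1 → Task 3 → Task 5 → Task 7.

Backward pass:
LF_Task 7 = 41; LS_Task 7 = 41−9 = 32
LF_Task 6 = LS_Task 7 = 32; LS_Task 6 = 32−6 = 26
LF_Task 5 = LS_Task 7 = 32; LS_Task 5 = 32−8 = 24
LF_Task 4 = min(LS_Task 5=24, LS_Task 6=26) = 24; LS_Task 4 = 24−4 = 20
LF_Task 3 = LS_Task 5 = 24; LS_Task 3 = 24−10 = 14
LF_Task 2 = min(LS_Task 3=14, LS_Task 4=20) = 14; LS_Task 2 = 14−9 = 5
LF_Task 1 = min(LS_Task 3=14, LS_Task 6=26) = 14; LS_Task 1 = 14−14 = 0
Slack_Task 4 = LS_Task 4 − ES_Task 4 = 20 − 9 = 11

11 days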